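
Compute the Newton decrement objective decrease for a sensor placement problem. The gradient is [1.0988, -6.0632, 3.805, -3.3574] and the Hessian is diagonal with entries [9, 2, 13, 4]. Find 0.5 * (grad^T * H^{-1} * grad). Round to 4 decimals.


Step 1: H is diagonal, so H^(-1) * g = [0.1221, -3.0316, 0.2927, -0.8394].
Step 2: g^T H^(-1) g = sum_i g_i^2 / H_ii
  = (1.0988)^2/9 + (-6.0632)^2/2 + (3.805)^2/13 + (-3.3574)^2/4
  = 0.1342 + 18.3812 + 1.1137 + 2.818 = 22.4471
Step 3: Objective decrease = 0.5 * g^T H^(-1) g = 11.2235


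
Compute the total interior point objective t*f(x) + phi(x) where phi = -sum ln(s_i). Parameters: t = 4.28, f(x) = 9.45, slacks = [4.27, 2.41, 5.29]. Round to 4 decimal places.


Step 1: Compute log-barrier.
ln values: [1.4516, 0.8796, 1.6658]
phi = -(1.4516 + 0.8796 + 1.6658) = -3.9971
Step 2: Compute augmented objective.
t*f(x) = 4.28*9.45 = 40.446
Total = 40.446 - 3.9971 = 36.4489


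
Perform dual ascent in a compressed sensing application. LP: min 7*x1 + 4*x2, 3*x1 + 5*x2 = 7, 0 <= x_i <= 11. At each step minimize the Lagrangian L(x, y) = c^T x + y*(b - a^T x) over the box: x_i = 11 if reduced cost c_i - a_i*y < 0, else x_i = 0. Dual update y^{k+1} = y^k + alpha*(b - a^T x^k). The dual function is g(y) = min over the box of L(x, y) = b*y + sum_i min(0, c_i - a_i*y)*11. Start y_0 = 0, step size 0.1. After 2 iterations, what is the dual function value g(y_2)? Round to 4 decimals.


Dual ascent for LP: min 7*x1 + 4*x2, 3*x1 + 5*x2 = 7, 0 <= x_i <= 11
Step 1: y^k = 0.0, reduced costs: (7.0, 4.0)
  x^k = (0.0, 0.0), subgradient = b - a^T x = 7.0
  y^{k+1} = 0.0 + 0.1*7.0 = 0.7
Step 2: y^k = 0.7, reduced costs: (4.9, 0.5)
  x^k = (0.0, 0.0), subgradient = b - a^T x = 7.0
  y^{k+1} = 0.7 + 0.1*7.0 = 1.4
Dual objective at y_2 = 1.4: reduced costs (2.8, -3.0), box minimizer x = (0.0, 11.0)
g(y_2) = b*y + (c1 - a1*y)*x1 + (c2 - a2*y)*x2 = 7*1.4 + 2.8*0.0 + (-3.0)*11.0 = 9.8 + 0.0 - 33.0 = -23.2


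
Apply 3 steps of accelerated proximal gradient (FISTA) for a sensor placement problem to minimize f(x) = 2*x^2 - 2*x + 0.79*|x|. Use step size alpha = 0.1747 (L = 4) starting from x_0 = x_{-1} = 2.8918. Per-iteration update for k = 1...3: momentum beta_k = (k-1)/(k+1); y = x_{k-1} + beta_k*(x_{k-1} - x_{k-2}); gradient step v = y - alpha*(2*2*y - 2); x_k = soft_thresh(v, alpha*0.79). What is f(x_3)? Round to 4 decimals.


FISTA on f(x) = 2*x^2 - 2*x + 0.79*|x|
L = 4, alpha = 0.1747
Iteration 1: beta = 0.0, y = 2.8918 + 0.0*(2.8918 - 2.8918) = 2.8918
  grad(y) = 9.5672, v = y - alpha*grad = 1.2204
  prox(v) = soft_thresh(1.2204, 0.138) = 1.0824
Iteration 2: beta = 0.3333, y = 1.0824 + 0.3333*(1.0824 - 2.8918) = 0.4793
  grad(y) = -0.0829, v = y - alpha*grad = 0.4938
  prox(v) = soft_thresh(0.4938, 0.138) = 0.3557
Iteration 3: beta = 0.5, y = 0.3557 + 0.5*(0.3557 - 1.0824) = -0.0076
  grad(y) = -2.0303, v = y - alpha*grad = 0.3471
  prox(v) = soft_thresh(0.3471, 0.138) = 0.2091
f(x_3) = 2*0.2091^2 - 2*0.2091 + 0.79*|0.2091| = -0.1656


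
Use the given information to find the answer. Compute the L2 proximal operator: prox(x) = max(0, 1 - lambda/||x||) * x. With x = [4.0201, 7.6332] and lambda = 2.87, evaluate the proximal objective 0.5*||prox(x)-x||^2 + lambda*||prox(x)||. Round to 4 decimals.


Step 1: Compute ||x||.
||x|| = 8.6271
Step 2: Compute scaling factor.
scale = max(0, 1 - 2.87/8.6271) = 0.6673
Step 3: prox(x) = [2.6827, 5.0938]
||prox(x)|| = 5.7571
Step 4: Proximal objective.
0.5*||prox-x||^2 = 4.1185
lambda*||prox|| = 16.5229
Total = 20.6413


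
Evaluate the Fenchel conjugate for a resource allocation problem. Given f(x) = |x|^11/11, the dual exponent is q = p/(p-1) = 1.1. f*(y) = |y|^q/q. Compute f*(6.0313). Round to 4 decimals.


The conjugate exponent q satisfies 1/p + 1/q = 1.
p = 11, so q = 11/(11 - 1) = 1.1
|y|^q = 6.0313^1.1 = 7.2186
f*(6.0313) = 7.2186 / 1.1 = 6.5623


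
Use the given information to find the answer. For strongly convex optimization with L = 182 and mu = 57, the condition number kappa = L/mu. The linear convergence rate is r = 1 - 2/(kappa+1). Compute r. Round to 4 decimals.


Step 1: Compute the condition number.
kappa = L/mu = 182/57 = 3.193
Step 2: Compute the convergence rate.
r = 1 - 2/(kappa + 1) = 1 - 2*mu/(L + mu) = (L - mu)/(L + mu) = 125/239 = 0.523


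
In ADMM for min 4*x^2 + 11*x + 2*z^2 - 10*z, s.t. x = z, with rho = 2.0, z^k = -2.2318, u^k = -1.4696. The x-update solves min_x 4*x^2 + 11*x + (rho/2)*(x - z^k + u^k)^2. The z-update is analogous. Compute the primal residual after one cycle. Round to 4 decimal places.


ADMM iteration with rho = 2.0, z^k = -2.2318, u^k = -1.4696
Step 1: x-update.
Minimize 4*x^2 + 11*x + (2.0/2)*(x + 2.2318 - 1.4696)^2
FOC: (2*4 + 2.0)*x = -11 + 2.0*(-2.2318 + 1.4696)
x^{k+1} = -1.2524
Step 2: z-update.
Minimize 2*z^2 - 10*z + (2.0/2)*(-1.2524 - z - 1.4696)^2
FOC: (2*2 + 2.0)*z = 10 + 2.0*(-1.2524 - 1.4696)
z^{k+1} = 0.7593
Step 3: u-update.
u^{k+1} = -1.4696 - 1.2524 - 0.7593 = -3.4814
Step 4: Primal residual = |-1.2524 - 0.7593| = 2.0118


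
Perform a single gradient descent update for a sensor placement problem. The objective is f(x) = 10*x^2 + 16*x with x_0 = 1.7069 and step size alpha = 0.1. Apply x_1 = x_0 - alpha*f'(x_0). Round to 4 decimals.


We compute the gradient at x_0 and apply the update.
f'(x) = 20*x + 16
f'(1.7069) = 20*1.7069 + 16 = 50.138
x_1 = 1.7069 - 0.1*50.138 = -3.3069


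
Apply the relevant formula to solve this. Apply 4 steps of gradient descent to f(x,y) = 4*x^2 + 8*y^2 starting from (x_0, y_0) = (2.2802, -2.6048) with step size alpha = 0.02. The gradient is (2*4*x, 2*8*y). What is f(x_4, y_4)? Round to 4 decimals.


Gradient descent on f(x,y) = 4*x^2 + 8*y^2.
Starting point: (2.2802, -2.6048), alpha = 0.02
Step 1: grad_x = 2*4*2.2802 = 18.2416, grad_y = 2*8*-2.6048 = -41.6768
  x_1 = 2.2802 - 0.02*18.2416 = 1.9154
  y_1 = -2.6048 - 0.02*-41.6768 = -1.7713
Step 2: grad_x = 2*4*1.9154 = 15.3229, grad_y = 2*8*-1.7713 = -28.3402
  x_2 = 1.9154 - 0.02*15.3229 = 1.6089
  y_2 = -1.7713 - 0.02*-28.3402 = -1.2045
Step 3: grad_x = 2*4*1.6089 = 12.8713, grad_y = 2*8*-1.2045 = -19.2714
  x_3 = 1.6089 - 0.02*12.8713 = 1.3515
  y_3 = -1.2045 - 0.02*-19.2714 = -0.819
Step 4: grad_x = 2*4*1.3515 = 10.8119, grad_y = 2*8*-0.819 = -13.1045
  x_4 = 1.3515 - 0.02*10.8119 = 1.1352
  y_4 = -0.819 - 0.02*-13.1045 = -0.5569
f(1.1352, -0.5569) = 4*1.1352^2 + 8*(-0.5569)^2 = 7.6366


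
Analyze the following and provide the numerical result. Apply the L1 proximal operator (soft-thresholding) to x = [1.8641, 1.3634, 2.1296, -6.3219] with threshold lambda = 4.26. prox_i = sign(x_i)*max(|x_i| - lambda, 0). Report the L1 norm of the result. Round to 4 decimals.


Soft-thresholding with lambda = 4.26:
prox(1.8641) = sign(1.8641)*max(|1.8641| - 4.26, 0) = 0.0
prox(1.3634) = sign(1.3634)*max(|1.3634| - 4.26, 0) = 0.0
prox(2.1296) = sign(2.1296)*max(|2.1296| - 4.26, 0) = 0.0
prox(-6.3219) = sign(-6.3219)*max(|-6.3219| - 4.26, 0) = -2.0619
prox(x) = [0.0, 0.0, 0.0, -2.0619]
||prox(x)||_1 = 0.0 + 0.0 + 0.0 + 2.0619 = 2.0619


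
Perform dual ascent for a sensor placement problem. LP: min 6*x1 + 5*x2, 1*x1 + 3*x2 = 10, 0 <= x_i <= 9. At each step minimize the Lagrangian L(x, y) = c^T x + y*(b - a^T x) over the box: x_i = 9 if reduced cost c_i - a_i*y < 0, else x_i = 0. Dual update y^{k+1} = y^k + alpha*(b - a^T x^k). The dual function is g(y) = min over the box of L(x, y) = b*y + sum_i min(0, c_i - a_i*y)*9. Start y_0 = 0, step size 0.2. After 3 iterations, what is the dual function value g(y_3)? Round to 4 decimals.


Dual ascent for LP: min 6*x1 + 5*x2, 1*x1 + 3*x2 = 10, 0 <= x_i <= 9
Step 1: y^k = 0.0, reduced costs: (6.0, 5.0)
  x^k = (0.0, 0.0), subgradient = b - a^T x = 10.0
  y^{k+1} = 0.0 + 0.2*10.0 = 2.0
Step 2: y^k = 2.0, reduced costs: (4.0, -1.0)
  x^k = (0.0, 9.0), subgradient = b - a^T x = -17.0
  y^{k+1} = 2.0 + 0.2*-17.0 = -1.4
Step 3: y^k = -1.4, reduced costs: (7.4, 9.2)
  x^k = (0.0, 0.0), subgradient = b - a^T x = 10.0
  y^{k+1} = -1.4 + 0.2*10.0 = 0.6
Dual objective at y_3 = 0.6: reduced costs (5.4, 3.2), box minimizer x = (0.0, 0.0)
g(y_3) = b*y + (c1 - a1*y)*x1 + (c2 - a2*y)*x2 = 10*0.6 + 5.4*0.0 + 3.2*0.0 = 6.0 + 0.0 + 0.0 = 6.0


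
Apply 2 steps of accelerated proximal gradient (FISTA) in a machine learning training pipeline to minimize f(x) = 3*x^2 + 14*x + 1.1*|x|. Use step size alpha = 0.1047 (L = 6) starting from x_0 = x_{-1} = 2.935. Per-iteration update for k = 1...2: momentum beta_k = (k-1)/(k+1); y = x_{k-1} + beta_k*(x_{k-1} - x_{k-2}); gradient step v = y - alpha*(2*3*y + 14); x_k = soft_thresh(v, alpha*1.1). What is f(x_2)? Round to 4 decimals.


FISTA on f(x) = 3*x^2 + 14*x + 1.1*|x|
L = 6, alpha = 0.1047
Iteration 1: beta = 0.0, y = 2.935 + 0.0*(2.935 - 2.935) = 2.935
  grad(y) = 31.61, v = y - alpha*grad = -0.3746
  prox(v) = soft_thresh(-0.3746, 0.1152) = -0.2594
Iteration 2: beta = 0.3333, y = -0.2594 + 0.3333*(-0.2594 - 2.935) = -1.3242
  grad(y) = 6.0548, v = y - alpha*grad = -1.9581
  prox(v) = soft_thresh(-1.9581, 0.1152) = -1.843
f(x_2) = 3*(-1.843)^2 + 14*(-1.843) + 1.1*|-1.843| = -13.5847


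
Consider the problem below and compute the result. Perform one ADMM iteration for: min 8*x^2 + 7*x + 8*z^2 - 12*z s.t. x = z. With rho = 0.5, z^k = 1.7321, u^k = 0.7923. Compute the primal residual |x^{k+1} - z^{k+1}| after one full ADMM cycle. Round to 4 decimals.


ADMM iteration with rho = 0.5, z^k = 1.7321, u^k = 0.7923
Step 1: x-update.
Minimize 8*x^2 + 7*x + (0.5/2)*(x - 1.7321 + 0.7923)^2
FOC: (2*8 + 0.5)*x = -7 + 0.5*(1.7321 - 0.7923)
x^{k+1} = -0.3958
Step 2: z-update.
Minimize 8*z^2 - 12*z + (0.5/2)*(-0.3958 - z + 0.7923)^2
FOC: (2*8 + 0.5)*z = 12 + 0.5*(-0.3958 + 0.7923)
z^{k+1} = 0.7393
Step 3: u-update.
u^{k+1} = 0.7923 - 0.3958 - 0.7393 = -0.3428
Step 4: Primal residual = |-0.3958 - 0.7393| = 1.1351


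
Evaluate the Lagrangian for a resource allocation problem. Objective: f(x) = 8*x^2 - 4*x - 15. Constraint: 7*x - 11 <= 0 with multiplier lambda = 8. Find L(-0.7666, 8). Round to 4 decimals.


Step 1: Evaluate f(x).
f(-0.7666) = 8*(-0.7666)^2 - 4*(-0.7666) - 15 = -7.2322
Step 2: Evaluate g(x).
g(-0.7666) = 7*-0.7666 - 11 = -16.3662
Step 3: Compute Lagrangian.
L = -7.2322 + 8*-16.3662 = -138.1618


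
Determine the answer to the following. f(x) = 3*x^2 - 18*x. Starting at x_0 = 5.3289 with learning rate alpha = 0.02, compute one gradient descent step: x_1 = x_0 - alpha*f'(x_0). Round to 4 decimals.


We compute the gradient at x_0 and apply the update.
f'(x) = 6*x - 18
f'(5.3289) = 6*5.3289 - 18 = 13.9734
x_1 = 5.3289 - 0.02*13.9734 = 5.0494


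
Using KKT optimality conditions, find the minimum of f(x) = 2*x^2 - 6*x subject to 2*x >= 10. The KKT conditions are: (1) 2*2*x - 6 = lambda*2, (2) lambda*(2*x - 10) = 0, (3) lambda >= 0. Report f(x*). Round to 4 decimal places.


Step 1: Try lambda = 0 (constraint inactive).
x_unc = 6/(2*2) = 1.5
Check: 2*1.5 = 3.0 < 10 -- violated!
Step 2: Constraint must be active: 2*x = 10
x* = 10/2 = 5.0
lambda = (2*2*5.0 - 6)/2 = 7.0
Step 3: Compute optimal value.
f(x*) = 2*5.0^2 - 6*5.0 = 20.0


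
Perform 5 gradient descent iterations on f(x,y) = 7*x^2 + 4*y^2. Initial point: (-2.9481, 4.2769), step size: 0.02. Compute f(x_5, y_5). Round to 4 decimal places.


Gradient descent on f(x,y) = 7*x^2 + 4*y^2.
Starting point: (-2.9481, 4.2769), alpha = 0.02
Step 1: grad_x = 2*7*-2.9481 = -41.2734, grad_y = 2*4*4.2769 = 34.2152
  x_1 = -2.9481 - 0.02*-41.2734 = -2.1226
  y_1 = 4.2769 - 0.02*34.2152 = 3.5926
Step 2: grad_x = 2*7*-2.1226 = -29.7168, grad_y = 2*4*3.5926 = 28.7408
  x_2 = -2.1226 - 0.02*-29.7168 = -1.5283
  y_2 = 3.5926 - 0.02*28.7408 = 3.0178
Step 3: grad_x = 2*7*-1.5283 = -21.3961, grad_y = 2*4*3.0178 = 24.1422
  x_3 = -1.5283 - 0.02*-21.3961 = -1.1004
  y_3 = 3.0178 - 0.02*24.1422 = 2.5349
Step 4: grad_x = 2*7*-1.1004 = -15.4052, grad_y = 2*4*2.5349 = 20.2795
  x_4 = -1.1004 - 0.02*-15.4052 = -0.7923
  y_4 = 2.5349 - 0.02*20.2795 = 2.1293
Step 5: grad_x = 2*7*-0.7923 = -11.0918, grad_y = 2*4*2.1293 = 17.0348
  x_5 = -0.7923 - 0.02*-11.0918 = -0.5704
  y_5 = 2.1293 - 0.02*17.0348 = 1.7887
f(-0.5704, 1.7887) = 7*(-0.5704)^2 + 4*1.7887^2 = 15.0748


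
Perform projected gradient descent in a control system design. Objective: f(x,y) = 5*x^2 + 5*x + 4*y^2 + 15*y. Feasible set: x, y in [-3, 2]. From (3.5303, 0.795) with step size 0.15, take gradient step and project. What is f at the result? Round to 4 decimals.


Step 1: Compute gradient at (3.5303, 0.795).
grad_x = 2*5*3.5303 + 5 = 40.303
grad_y = 2*4*0.795 + 15 = 21.36
Step 2: Gradient step.
x_raw = 3.5303 - 0.15*40.303 = -2.5152
y_raw = 0.795 - 0.15*21.36 = -2.409
Step 3: Project onto [-3, 2].
x_proj = clip(-2.5152) = -2.5152
y_proj = clip(-2.409) = -2.409
Step 4: Evaluate f.
f(-2.5152, -2.409) = 6.1323


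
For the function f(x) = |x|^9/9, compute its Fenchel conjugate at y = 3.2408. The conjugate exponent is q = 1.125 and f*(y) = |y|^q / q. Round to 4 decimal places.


The conjugate exponent q satisfies 1/p + 1/q = 1.
p = 9, so q = 9/(9 - 1) = 1.125
|y|^q = 3.2408^1.125 = 3.7539
f*(3.2408) = 3.7539 / 1.125 = 3.3368


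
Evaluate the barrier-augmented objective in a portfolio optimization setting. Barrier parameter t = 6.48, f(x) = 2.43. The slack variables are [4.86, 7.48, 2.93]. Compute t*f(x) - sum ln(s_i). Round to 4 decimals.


Step 1: Compute log-barrier.
ln values: [1.581, 2.0122, 1.075]
phi = -(1.581 + 2.0122 + 1.075) = -4.6683
Step 2: Compute augmented objective.
t*f(x) = 6.48*2.43 = 15.7464
Total = 15.7464 - 4.6683 = 11.0781


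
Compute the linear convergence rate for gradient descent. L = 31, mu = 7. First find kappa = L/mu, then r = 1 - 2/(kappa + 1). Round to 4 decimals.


Step 1: Compute the condition number.
kappa = L/mu = 31/7 = 4.4286
Step 2: Compute the convergence rate.
r = 1 - 2/(kappa + 1) = 1 - 2*mu/(L + mu) = (L - mu)/(L + mu) = 24/38 = 0.6316


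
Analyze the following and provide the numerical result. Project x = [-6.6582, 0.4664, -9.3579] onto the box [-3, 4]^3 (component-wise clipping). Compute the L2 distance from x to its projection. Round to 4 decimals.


Project each component onto [-3, 4].
clip(-6.6582) = -3.0, clip(0.4664) = 0.4664, clip(-9.3579) = -3.0
Projection = [-3.0, 0.4664, -3.0]
Squared diffs: [13.3824, 0.0, 40.4229]
Distance = sqrt(53.8053) = 7.3352


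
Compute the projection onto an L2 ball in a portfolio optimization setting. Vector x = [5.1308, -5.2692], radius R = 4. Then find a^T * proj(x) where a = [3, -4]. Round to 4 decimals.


Step 1: Compute ||x|| (intermediates to 6 decimals).
||x|| = sqrt(5.1308^2 + (-5.2692)^2) = 7.354562
Step 2: Project.
Since ||x|| > R, scale = R/||x|| = 4/7.354562 = 0.54388, proj(x) = scale * x
proj(x) = [2.79054, -2.865812]
Step 3: Dot product.
a^T * proj(x) = 3*2.79054 - 4*(-2.865812) = 19.8349


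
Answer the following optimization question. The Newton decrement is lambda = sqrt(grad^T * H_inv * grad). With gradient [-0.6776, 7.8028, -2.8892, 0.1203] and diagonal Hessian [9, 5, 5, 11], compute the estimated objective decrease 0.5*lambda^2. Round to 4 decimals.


Step 1: H is diagonal, so H^(-1) * g = [-0.0753, 1.5606, -0.5778, 0.0109].
Step 2: g^T H^(-1) g = sum_i g_i^2 / H_ii
  = (-0.6776)^2/9 + (7.8028)^2/5 + (-2.8892)^2/5 + (0.1203)^2/11
  = 0.051 + 12.1767 + 1.6695 + 0.0013 = 13.8986
Step 3: Objective decrease = 0.5 * g^T H^(-1) g = 6.9493


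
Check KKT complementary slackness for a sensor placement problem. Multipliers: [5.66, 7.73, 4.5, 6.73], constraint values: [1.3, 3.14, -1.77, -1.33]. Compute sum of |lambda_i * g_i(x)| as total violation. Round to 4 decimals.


KKT complementary slackness check:
lambda_1 * g_1 = 5.66 * 1.3 = 7.358
lambda_2 * g_2 = 7.73 * 3.14 = 24.2722
lambda_3 * g_3 = 4.5 * -1.77 = -7.965
lambda_4 * g_4 = 6.73 * -1.33 = -8.9509
Total violation = 7.358 + 24.2722 + 7.965 + 8.9509 = 48.5461


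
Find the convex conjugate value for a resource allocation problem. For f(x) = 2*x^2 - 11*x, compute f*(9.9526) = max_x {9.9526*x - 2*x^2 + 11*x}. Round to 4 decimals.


f*(y) = sup_x {y*x - a*x^2 - b*x} = sup_x {(y-b)*x - a*x^2}
FOC: (y - b) - 2a*x = 0 => x* = (y - b)/(2a)
x* = (9.9526 + 11)/(2*2) = 5.2382
f*(9.9526) = (y-b)^2/(4a) = (9.9526 + 11)^2/(4*2)
= 439.0114/8 = 54.8764


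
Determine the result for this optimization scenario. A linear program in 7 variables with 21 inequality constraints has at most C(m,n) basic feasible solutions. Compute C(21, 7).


Each vertex corresponds to some choice of n active constraints out of m, so the number of vertices is at most C(m, n) = m! / (n!(m-n)!).
m = 21, n = 7
Numerator: 21 * 20 * 19 * 18 * 17 * 16 * 15
Denominator: 7! = 5040
C(21, 7) = 116280


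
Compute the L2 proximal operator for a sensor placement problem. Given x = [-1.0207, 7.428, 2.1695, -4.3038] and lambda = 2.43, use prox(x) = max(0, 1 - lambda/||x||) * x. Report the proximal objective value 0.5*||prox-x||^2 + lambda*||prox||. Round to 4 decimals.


Step 1: Compute ||x||.
||x|| = 8.9133
Step 2: Compute scaling factor.
scale = max(0, 1 - 2.43/8.9133) = 0.7274
Step 3: prox(x) = [-0.7424, 5.4029, 1.578, -3.1305]
||prox(x)|| = 6.4833
Step 4: Proximal objective.
0.5*||prox-x||^2 = 2.9525
lambda*||prox|| = 15.7544
Total = 18.7068


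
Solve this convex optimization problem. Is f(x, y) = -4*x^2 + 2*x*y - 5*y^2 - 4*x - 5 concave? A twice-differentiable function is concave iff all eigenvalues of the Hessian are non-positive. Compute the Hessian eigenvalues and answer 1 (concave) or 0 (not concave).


The Hessian of f(x,y) = -4*x^2 + 2*x*y - 5*y^2 - 4*x - 5 is:
H = [[-8, 2], [2, -10]]
Trace = -8 - 10 = -18
Determinant = -8*-10 - (2)^2 = 76
Discriminant = (-18)^2 - 4*76 = 20.0
Eigenvalues: lambda_1 = -11.2361, lambda_2 = -6.7639
The function is concave.

1


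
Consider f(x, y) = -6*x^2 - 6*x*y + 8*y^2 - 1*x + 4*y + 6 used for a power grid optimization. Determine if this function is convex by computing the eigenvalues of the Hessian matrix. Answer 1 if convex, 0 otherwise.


The Hessian of f(x,y) = -6*x^2 - 6*x*y + 8*y^2 - 1*x + 4*y + 6 is:
H = [[-12, -6], [-6, 16]]
Trace = -12 + 16 = 4
Determinant = -12*16 - (-6)^2 = -228
Discriminant = (4)^2 - 4*-228 = 928.0
Eigenvalues: lambda_1 = -13.2315, lambda_2 = 17.2315
The function is not convex.

0


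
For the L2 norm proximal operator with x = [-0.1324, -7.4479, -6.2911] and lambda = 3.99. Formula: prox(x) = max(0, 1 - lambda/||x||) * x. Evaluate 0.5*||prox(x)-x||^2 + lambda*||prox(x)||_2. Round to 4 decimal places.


Step 1: Compute ||x||.
||x|| = 9.7502
Step 2: Compute scaling factor.
scale = max(0, 1 - 3.99/9.7502) = 0.5908
Step 3: prox(x) = [-0.0782, -4.4001, -3.7166]
||prox(x)|| = 5.7602
Step 4: Proximal objective.
0.5*||prox-x||^2 = 7.9601
lambda*||prox|| = 22.9832
Total = 30.9433


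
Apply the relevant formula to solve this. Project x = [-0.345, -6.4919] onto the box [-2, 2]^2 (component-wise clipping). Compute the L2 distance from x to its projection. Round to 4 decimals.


Project each component onto [-2, 2].
clip(-0.345) = -0.345, clip(-6.4919) = -2.0
Projection = [-0.345, -2.0]
Squared diffs: [0.0, 20.1772]
Distance = sqrt(20.1772) = 4.4919


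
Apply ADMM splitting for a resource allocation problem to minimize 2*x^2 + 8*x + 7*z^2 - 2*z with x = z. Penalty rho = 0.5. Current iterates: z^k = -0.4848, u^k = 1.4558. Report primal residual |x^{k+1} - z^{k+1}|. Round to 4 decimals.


ADMM iteration with rho = 0.5, z^k = -0.4848, u^k = 1.4558
Step 1: x-update.
Minimize 2*x^2 + 8*x + (0.5/2)*(x + 0.4848 + 1.4558)^2
FOC: (2*2 + 0.5)*x = -8 + 0.5*(-0.4848 - 1.4558)
x^{k+1} = -1.9934
Step 2: z-update.
Minimize 7*z^2 - 2*z + (0.5/2)*(-1.9934 - z + 1.4558)^2
FOC: (2*7 + 0.5)*z = 2 + 0.5*(-1.9934 + 1.4558)
z^{k+1} = 0.1194
Step 3: u-update.
u^{k+1} = 1.4558 - 1.9934 - 0.1194 = -0.657
Step 4: Primal residual = |-1.9934 - 0.1194| = 2.1128


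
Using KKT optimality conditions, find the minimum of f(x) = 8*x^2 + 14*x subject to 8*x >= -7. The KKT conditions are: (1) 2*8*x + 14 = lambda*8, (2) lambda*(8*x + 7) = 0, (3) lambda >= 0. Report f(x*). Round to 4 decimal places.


Step 1: Try lambda = 0 (constraint inactive).
Stationarity: 2*8*x + 14 = 0
x* = -14/(2*8) = -0.875
Check constraint: 8*-0.875 = -7.0 >= -7 -- satisfied.
Step 2: Compute optimal value.
f(x*) = 8*(-0.875)^2 + 14*(-0.875) = -6.125


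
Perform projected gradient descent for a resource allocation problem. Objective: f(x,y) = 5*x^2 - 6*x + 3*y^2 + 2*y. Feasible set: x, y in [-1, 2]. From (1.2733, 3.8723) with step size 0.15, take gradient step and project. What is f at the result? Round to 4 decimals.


Step 1: Compute gradient at (1.2733, 3.8723).
grad_x = 2*5*1.2733 - 6 = 6.733
grad_y = 2*3*3.8723 + 2 = 25.2338
Step 2: Gradient step.
x_raw = 1.2733 - 0.15*6.733 = 0.2634
y_raw = 3.8723 - 0.15*25.2338 = 0.0872
Step 3: Project onto [-1, 2].
x_proj = clip(0.2634) = 0.2634
y_proj = clip(0.0872) = 0.0872
Step 4: Evaluate f.
f(0.2634, 0.0872) = -1.036


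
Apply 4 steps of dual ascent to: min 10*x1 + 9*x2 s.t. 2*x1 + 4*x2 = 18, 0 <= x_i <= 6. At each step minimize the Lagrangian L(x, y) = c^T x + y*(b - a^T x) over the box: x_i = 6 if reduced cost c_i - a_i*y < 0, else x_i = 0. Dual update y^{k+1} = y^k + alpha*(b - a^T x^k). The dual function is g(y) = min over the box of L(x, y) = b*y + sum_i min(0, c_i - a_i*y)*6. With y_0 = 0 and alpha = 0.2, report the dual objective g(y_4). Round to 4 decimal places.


Dual ascent for LP: min 10*x1 + 9*x2, 2*x1 + 4*x2 = 18, 0 <= x_i <= 6
Step 1: y^k = 0.0, reduced costs: (10.0, 9.0)
  x^k = (0.0, 0.0), subgradient = b - a^T x = 18.0
  y^{k+1} = 0.0 + 0.2*18.0 = 3.6
Step 2: y^k = 3.6, reduced costs: (2.8, -5.4)
  x^k = (0.0, 6.0), subgradient = b - a^T x = -6.0
  y^{k+1} = 3.6 + 0.2*-6.0 = 2.4
Step 3: y^k = 2.4, reduced costs: (5.2, -0.6)
  x^k = (0.0, 6.0), subgradient = b - a^T x = -6.0
  y^{k+1} = 2.4 + 0.2*-6.0 = 1.2
Step 4: y^k = 1.2, reduced costs: (7.6, 4.2)
  x^k = (0.0, 0.0), subgradient = b - a^T x = 18.0
  y^{k+1} = 1.2 + 0.2*18.0 = 4.8
Dual objective at y_4 = 4.8: reduced costs (0.4, -10.2), box minimizer x = (0.0, 6.0)
g(y_4) = b*y + (c1 - a1*y)*x1 + (c2 - a2*y)*x2 = 18*4.8 + 0.4*0.0 + (-10.2)*6.0 = 86.4 + 0.0 - 61.2 = 25.2


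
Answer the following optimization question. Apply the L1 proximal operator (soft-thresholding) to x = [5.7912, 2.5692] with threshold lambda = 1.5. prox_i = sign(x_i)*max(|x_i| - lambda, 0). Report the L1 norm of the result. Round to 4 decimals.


Soft-thresholding with lambda = 1.5:
prox(5.7912) = sign(5.7912)*max(|5.7912| - 1.5, 0) = 4.2912
prox(2.5692) = sign(2.5692)*max(|2.5692| - 1.5, 0) = 1.0692
prox(x) = [4.2912, 1.0692]
||prox(x)||_1 = 4.2912 + 1.0692 = 5.3604


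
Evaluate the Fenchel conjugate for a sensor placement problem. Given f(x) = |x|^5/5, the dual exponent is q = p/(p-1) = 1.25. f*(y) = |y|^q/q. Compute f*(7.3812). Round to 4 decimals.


The conjugate exponent q satisfies 1/p + 1/q = 1.
p = 5, so q = 5/(5 - 1) = 1.25
|y|^q = 7.3812^1.25 = 12.1663
f*(7.3812) = 12.1663 / 1.25 = 9.733


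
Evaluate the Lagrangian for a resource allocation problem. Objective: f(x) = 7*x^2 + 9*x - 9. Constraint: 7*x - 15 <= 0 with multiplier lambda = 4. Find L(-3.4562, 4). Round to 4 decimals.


Step 1: Evaluate f(x).
f(-3.4562) = 7*(-3.4562)^2 + 9*(-3.4562) - 9 = 43.5114
Step 2: Evaluate g(x).
g(-3.4562) = 7*-3.4562 - 15 = -39.1934
Step 3: Compute Lagrangian.
L = 43.5114 + 4*-39.1934 = -113.2622


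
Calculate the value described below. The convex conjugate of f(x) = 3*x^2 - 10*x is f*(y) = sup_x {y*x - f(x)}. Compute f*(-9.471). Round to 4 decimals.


f*(y) = sup_x {y*x - a*x^2 - b*x} = sup_x {(y-b)*x - a*x^2}
FOC: (y - b) - 2a*x = 0 => x* = (y - b)/(2a)
x* = (-9.471 + 10)/(2*3) = 0.0882
f*(-9.471) = (y-b)^2/(4a) = (-9.471 + 10)^2/(4*3)
= 0.2798/12 = 0.0233


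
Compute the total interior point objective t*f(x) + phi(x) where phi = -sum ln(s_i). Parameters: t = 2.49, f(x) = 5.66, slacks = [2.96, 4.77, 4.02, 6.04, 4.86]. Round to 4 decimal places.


Step 1: Compute log-barrier.
ln values: [1.0852, 1.5623, 1.3913, 1.7984, 1.581]
phi = -(1.0852 + 1.5623 + 1.3913 + 1.7984 + 1.581) = -7.4183
Step 2: Compute augmented objective.
t*f(x) = 2.49*5.66 = 14.0934
Total = 14.0934 - 7.4183 = 6.6751


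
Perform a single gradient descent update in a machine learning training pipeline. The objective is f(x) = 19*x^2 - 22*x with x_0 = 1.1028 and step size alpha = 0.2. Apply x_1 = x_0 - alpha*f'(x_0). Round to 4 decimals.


We compute the gradient at x_0 and apply the update.
f'(x) = 38*x - 22
f'(1.1028) = 38*1.1028 - 22 = 19.9064
x_1 = 1.1028 - 0.2*19.9064 = -2.8785


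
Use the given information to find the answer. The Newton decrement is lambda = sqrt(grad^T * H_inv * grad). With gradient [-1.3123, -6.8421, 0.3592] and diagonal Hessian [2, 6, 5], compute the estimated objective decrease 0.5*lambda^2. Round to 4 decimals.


Step 1: H is diagonal, so H^(-1) * g = [-0.6562, -1.1404, 0.0718].
Step 2: g^T H^(-1) g = sum_i g_i^2 / H_ii
  = (-1.3123)^2/2 + (-6.8421)^2/6 + (0.3592)^2/5
  = 0.8611 + 7.8024 + 0.0258 = 8.6893
Step 3: Objective decrease = 0.5 * g^T H^(-1) g = 4.3446


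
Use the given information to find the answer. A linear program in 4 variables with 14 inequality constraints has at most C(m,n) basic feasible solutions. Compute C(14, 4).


Each vertex corresponds to some choice of n active constraints out of m, so the number of vertices is at most C(m, n) = m! / (n!(m-n)!).
m = 14, n = 4
Numerator: 14 * 13 * 12 * 11
Denominator: 4! = 24
C(14, 4) = 1001


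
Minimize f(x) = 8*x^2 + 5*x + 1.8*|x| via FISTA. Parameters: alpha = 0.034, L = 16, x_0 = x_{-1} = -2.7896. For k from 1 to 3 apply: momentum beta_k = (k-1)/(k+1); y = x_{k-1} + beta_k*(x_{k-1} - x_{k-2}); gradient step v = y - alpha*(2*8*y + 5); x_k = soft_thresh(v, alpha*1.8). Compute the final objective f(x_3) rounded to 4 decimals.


FISTA on f(x) = 8*x^2 + 5*x + 1.8*|x|
L = 16, alpha = 0.034
Iteration 1: beta = 0.0, y = -2.7896 + 0.0*(-2.7896 + 2.7896) = -2.7896
  grad(y) = -39.6336, v = y - alpha*grad = -1.4421
  prox(v) = soft_thresh(-1.4421, 0.0612) = -1.3809
Iteration 2: beta = 0.3333, y = -1.3809 + 0.3333*(-1.3809 + 2.7896) = -0.9113
  grad(y) = -9.5804, v = y - alpha*grad = -0.5855
  prox(v) = soft_thresh(-0.5855, 0.0612) = -0.5243
Iteration 3: beta = 0.5, y = -0.5243 + 0.5*(-0.5243 + 1.3809) = -0.0961
  grad(y) = 3.4626, v = y - alpha*grad = -0.2138
  prox(v) = soft_thresh(-0.2138, 0.0612) = -0.1526
f(x_3) = 8*(-0.1526)^2 + 5*(-0.1526) + 1.8*|-0.1526| = -0.302


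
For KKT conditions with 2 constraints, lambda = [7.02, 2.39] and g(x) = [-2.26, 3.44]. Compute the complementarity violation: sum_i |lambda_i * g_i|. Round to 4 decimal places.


KKT complementary slackness check:
lambda_1 * g_1 = 7.02 * -2.26 = -15.8652
lambda_2 * g_2 = 2.39 * 3.44 = 8.2216
Total violation = 15.8652 + 8.2216 = 24.0868


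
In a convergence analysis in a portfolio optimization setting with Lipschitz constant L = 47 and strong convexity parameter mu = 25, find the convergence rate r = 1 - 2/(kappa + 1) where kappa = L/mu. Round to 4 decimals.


Step 1: Compute the condition number.
kappa = L/mu = 47/25 = 1.88
Step 2: Compute the convergence rate.
r = 1 - 2/(kappa + 1) = 1 - 2*mu/(L + mu) = (L - mu)/(L + mu) = 22/72 = 0.3056


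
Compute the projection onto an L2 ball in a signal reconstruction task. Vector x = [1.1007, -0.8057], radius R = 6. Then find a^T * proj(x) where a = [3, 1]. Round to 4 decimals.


Step 1: Compute ||x|| (intermediates to 6 decimals).
||x|| = sqrt(1.1007^2 + (-0.8057)^2) = 1.364072
Step 2: Project.
Since ||x|| <= R, proj = x (no scaling needed).
proj(x) = [1.1007, -0.8057]
Step 3: Dot product.
a^T * proj(x) = 3*1.1007 + 1*(-0.8057) = 2.4964


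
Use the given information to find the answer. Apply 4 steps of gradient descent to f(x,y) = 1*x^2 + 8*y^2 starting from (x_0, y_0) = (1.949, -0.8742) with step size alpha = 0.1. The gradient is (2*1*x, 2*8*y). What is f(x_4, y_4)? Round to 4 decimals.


Gradient descent on f(x,y) = 1*x^2 + 8*y^2.
Starting point: (1.949, -0.8742), alpha = 0.1
Step 1: grad_x = 2*1*1.949 = 3.898, grad_y = 2*8*-0.8742 = -13.9872
  x_1 = 1.949 - 0.1*3.898 = 1.5592
  y_1 = -0.8742 - 0.1*-13.9872 = 0.5245
Step 2: grad_x = 2*1*1.5592 = 3.1184, grad_y = 2*8*0.5245 = 8.3923
  x_2 = 1.5592 - 0.1*3.1184 = 1.2474
  y_2 = 0.5245 - 0.1*8.3923 = -0.3147
Step 3: grad_x = 2*1*1.2474 = 2.4947, grad_y = 2*8*-0.3147 = -5.0354
  x_3 = 1.2474 - 0.1*2.4947 = 0.9979
  y_3 = -0.3147 - 0.1*-5.0354 = 0.1888
Step 4: grad_x = 2*1*0.9979 = 1.9958, grad_y = 2*8*0.1888 = 3.0212
  x_4 = 0.9979 - 0.1*1.9958 = 0.7983
  y_4 = 0.1888 - 0.1*3.0212 = -0.1133
f(0.7983, -0.1133) = 1*0.7983^2 + 8*(-0.1133)^2 = 0.74


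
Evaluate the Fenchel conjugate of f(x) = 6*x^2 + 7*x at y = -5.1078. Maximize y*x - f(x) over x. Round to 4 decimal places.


f*(y) = sup_x {y*x - a*x^2 - b*x} = sup_x {(y-b)*x - a*x^2}
FOC: (y - b) - 2a*x = 0 => x* = (y - b)/(2a)
x* = (-5.1078 - 7)/(2*6) = -1.009
f*(-5.1078) = (y-b)^2/(4a) = (-5.1078 - 7)^2/(4*6)
= 146.5988/24 = 6.1083


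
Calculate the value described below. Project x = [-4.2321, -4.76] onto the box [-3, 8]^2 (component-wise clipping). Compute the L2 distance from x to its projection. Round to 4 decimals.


Project each component onto [-3, 8].
clip(-4.2321) = -3.0, clip(-4.76) = -3.0
Projection = [-3.0, -3.0]
Squared diffs: [1.5181, 3.0976]
Distance = sqrt(4.6157) = 2.1484


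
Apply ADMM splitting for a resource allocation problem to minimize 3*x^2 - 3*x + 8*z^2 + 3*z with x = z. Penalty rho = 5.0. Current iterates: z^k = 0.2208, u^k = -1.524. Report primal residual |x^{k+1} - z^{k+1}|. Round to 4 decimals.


ADMM iteration with rho = 5.0, z^k = 0.2208, u^k = -1.524
Step 1: x-update.
Minimize 3*x^2 - 3*x + (5.0/2)*(x - 0.2208 - 1.524)^2
FOC: (2*3 + 5.0)*x = 3 + 5.0*(0.2208 + 1.524)
x^{k+1} = 1.0658
Step 2: z-update.
Minimize 8*z^2 + 3*z + (5.0/2)*(1.0658 - z - 1.524)^2
FOC: (2*8 + 5.0)*z = -3 + 5.0*(1.0658 - 1.524)
z^{k+1} = -0.2519
Step 3: u-update.
u^{k+1} = -1.524 + 1.0658 + 0.2519 = -0.2062
Step 4: Primal residual = |1.0658 + 0.2519| = 1.3178


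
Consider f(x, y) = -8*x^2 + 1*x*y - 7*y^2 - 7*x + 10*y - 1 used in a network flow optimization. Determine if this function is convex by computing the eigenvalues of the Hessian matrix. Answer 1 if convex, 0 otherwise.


The Hessian of f(x,y) = -8*x^2 + 1*x*y - 7*y^2 - 7*x + 10*y - 1 is:
H = [[-16, 1], [1, -14]]
Trace = -16 - 14 = -30
Determinant = -16*-14 - (1)^2 = 223
Discriminant = (-30)^2 - 4*223 = 8.0
Eigenvalues: lambda_1 = -16.4142, lambda_2 = -13.5858
The function is not convex.

0


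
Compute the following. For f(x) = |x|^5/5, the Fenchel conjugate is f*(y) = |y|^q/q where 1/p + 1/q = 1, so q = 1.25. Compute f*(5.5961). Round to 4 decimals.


The conjugate exponent q satisfies 1/p + 1/q = 1.
p = 5, so q = 5/(5 - 1) = 1.25
|y|^q = 5.5961^1.25 = 8.6071
f*(5.5961) = 8.6071 / 1.25 = 6.8857


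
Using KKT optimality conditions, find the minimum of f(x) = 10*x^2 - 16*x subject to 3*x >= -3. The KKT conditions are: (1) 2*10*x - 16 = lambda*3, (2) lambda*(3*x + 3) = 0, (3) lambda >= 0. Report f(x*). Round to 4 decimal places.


Step 1: Try lambda = 0 (constraint inactive).
Stationarity: 2*10*x - 16 = 0
x* = 16/(2*10) = 0.8
Check constraint: 3*0.8 = 2.4 >= -3 -- satisfied.
Step 2: Compute optimal value.
f(x*) = 10*0.8^2 - 16*0.8 = -6.4


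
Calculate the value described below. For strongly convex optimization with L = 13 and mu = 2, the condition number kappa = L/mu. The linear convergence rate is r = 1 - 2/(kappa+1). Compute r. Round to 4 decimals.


Step 1: Compute the condition number.
kappa = L/mu = 13/2 = 6.5
Step 2: Compute the convergence rate.
r = 1 - 2/(kappa + 1) = 1 - 2*mu/(L + mu) = (L - mu)/(L + mu) = 11/15 = 0.7333


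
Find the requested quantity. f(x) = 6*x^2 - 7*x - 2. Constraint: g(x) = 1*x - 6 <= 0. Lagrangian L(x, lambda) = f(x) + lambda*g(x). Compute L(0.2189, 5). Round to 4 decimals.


Step 1: Evaluate f(x).
f(0.2189) = 6*0.2189^2 - 7*0.2189 - 2 = -3.2448
Step 2: Evaluate g(x).
g(0.2189) = 1*0.2189 - 6 = -5.7811
Step 3: Compute Lagrangian.
L = -3.2448 + 5*-5.7811 = -32.1503


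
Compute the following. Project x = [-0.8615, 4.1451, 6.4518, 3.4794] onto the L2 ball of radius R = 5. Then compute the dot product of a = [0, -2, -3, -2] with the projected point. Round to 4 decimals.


Step 1: Compute ||x|| (intermediates to 6 decimals).
||x|| = sqrt((-0.8615)^2 + 4.1451^2 + 6.4518^2 + 3.4794^2) = 8.464986
Step 2: Project.
Since ||x|| > R, scale = R/||x|| = 5/8.464986 = 0.590668, proj(x) = scale * x
proj(x) = [-0.50886, 2.448378, 3.810872, 2.05517]
Step 3: Dot product.
a^T * proj(x) = 0*(-0.50886) - 2*2.448378 - 3*3.810872 - 2*2.05517 = -20.4397


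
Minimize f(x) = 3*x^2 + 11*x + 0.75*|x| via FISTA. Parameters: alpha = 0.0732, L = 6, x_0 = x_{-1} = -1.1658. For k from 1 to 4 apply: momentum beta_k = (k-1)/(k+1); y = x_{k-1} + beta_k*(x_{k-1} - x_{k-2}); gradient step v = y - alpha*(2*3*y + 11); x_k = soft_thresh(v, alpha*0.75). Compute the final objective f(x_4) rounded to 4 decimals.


FISTA on f(x) = 3*x^2 + 11*x + 0.75*|x|
L = 6, alpha = 0.0732
Iteration 1: beta = 0.0, y = -1.1658 + 0.0*(-1.1658 + 1.1658) = -1.1658
  grad(y) = 4.0052, v = y - alpha*grad = -1.459
  prox(v) = soft_thresh(-1.459, 0.0549) = -1.4041
Iteration 2: beta = 0.3333, y = -1.4041 + 0.3333*(-1.4041 + 1.1658) = -1.4835
  grad(y) = 2.099, v = y - alpha*grad = -1.6372
  prox(v) = soft_thresh(-1.6372, 0.0549) = -1.5823
Iteration 3: beta = 0.5, y = -1.5823 + 0.5*(-1.5823 + 1.4041) = -1.6713
  grad(y) = 0.972, v = y - alpha*grad = -1.7425
  prox(v) = soft_thresh(-1.7425, 0.0549) = -1.6876
Iteration 4: beta = 0.6, y = -1.6876 + 0.6*(-1.6876 + 1.5823) = -1.7508
  grad(y) = 0.4953, v = y - alpha*grad = -1.787
  prox(v) = soft_thresh(-1.787, 0.0549) = -1.7321
f(x_4) = 3*(-1.7321)^2 + 11*(-1.7321) + 0.75*|-1.7321| = -8.7535


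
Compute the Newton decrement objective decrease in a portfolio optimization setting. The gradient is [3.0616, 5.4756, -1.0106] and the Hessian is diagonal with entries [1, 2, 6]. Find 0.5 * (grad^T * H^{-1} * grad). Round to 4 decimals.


Step 1: H is diagonal, so H^(-1) * g = [3.0616, 2.7378, -0.1684].
Step 2: g^T H^(-1) g = sum_i g_i^2 / H_ii
  = (3.0616)^2/1 + (5.4756)^2/2 + (-1.0106)^2/6
  = 9.3734 + 14.9911 + 0.1702 = 24.5347
Step 3: Objective decrease = 0.5 * g^T H^(-1) g = 12.2674


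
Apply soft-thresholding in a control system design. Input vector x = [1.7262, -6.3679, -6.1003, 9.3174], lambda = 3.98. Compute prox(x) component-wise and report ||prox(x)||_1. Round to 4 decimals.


Soft-thresholding with lambda = 3.98:
prox(1.7262) = sign(1.7262)*max(|1.7262| - 3.98, 0) = 0.0
prox(-6.3679) = sign(-6.3679)*max(|-6.3679| - 3.98, 0) = -2.3879
prox(-6.1003) = sign(-6.1003)*max(|-6.1003| - 3.98, 0) = -2.1203
prox(9.3174) = sign(9.3174)*max(|9.3174| - 3.98, 0) = 5.3374
prox(x) = [0.0, -2.3879, -2.1203, 5.3374]
||prox(x)||_1 = 0.0 + 2.3879 + 2.1203 + 5.3374 = 9.8456


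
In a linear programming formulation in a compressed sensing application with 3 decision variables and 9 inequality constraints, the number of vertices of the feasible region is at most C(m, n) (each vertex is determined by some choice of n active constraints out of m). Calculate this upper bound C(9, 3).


Each vertex corresponds to some choice of n active constraints out of m, so the number of vertices is at most C(m, n) = m! / (n!(m-n)!).
m = 9, n = 3
Numerator: 9 * 8 * 7
Denominator: 3! = 6
C(9, 3) = 84


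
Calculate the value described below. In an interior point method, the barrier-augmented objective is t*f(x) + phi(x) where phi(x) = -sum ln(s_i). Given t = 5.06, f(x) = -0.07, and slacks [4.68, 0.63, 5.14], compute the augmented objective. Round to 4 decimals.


Step 1: Compute log-barrier.
ln values: [1.5433, -0.462, 1.6371]
phi = -(1.5433 - 0.462 + 1.6371) = -2.7183
Step 2: Compute augmented objective.
t*f(x) = 5.06*-0.07 = -0.3542
Total = -0.3542 - 2.7183 = -3.0725


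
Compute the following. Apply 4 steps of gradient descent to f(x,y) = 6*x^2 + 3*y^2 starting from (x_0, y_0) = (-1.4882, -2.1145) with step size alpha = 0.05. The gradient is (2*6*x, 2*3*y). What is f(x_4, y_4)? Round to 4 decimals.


Gradient descent on f(x,y) = 6*x^2 + 3*y^2.
Starting point: (-1.4882, -2.1145), alpha = 0.05
Step 1: grad_x = 2*6*-1.4882 = -17.8584, grad_y = 2*3*-2.1145 = -12.687
  x_1 = -1.4882 - 0.05*-17.8584 = -0.5953
  y_1 = -2.1145 - 0.05*-12.687 = -1.4802
Step 2: grad_x = 2*6*-0.5953 = -7.1434, grad_y = 2*3*-1.4802 = -8.8809
  x_2 = -0.5953 - 0.05*-7.1434 = -0.2381
  y_2 = -1.4802 - 0.05*-8.8809 = -1.0361
Step 3: grad_x = 2*6*-0.2381 = -2.8573, grad_y = 2*3*-1.0361 = -6.2166
  x_3 = -0.2381 - 0.05*-2.8573 = -0.0952
  y_3 = -1.0361 - 0.05*-6.2166 = -0.7253
Step 4: grad_x = 2*6*-0.0952 = -1.1429, grad_y = 2*3*-0.7253 = -4.3516
  x_4 = -0.0952 - 0.05*-1.1429 = -0.0381
  y_4 = -0.7253 - 0.05*-4.3516 = -0.5077
f(-0.0381, -0.5077) = 6*(-0.0381)^2 + 3*(-0.5077)^2 = 0.782


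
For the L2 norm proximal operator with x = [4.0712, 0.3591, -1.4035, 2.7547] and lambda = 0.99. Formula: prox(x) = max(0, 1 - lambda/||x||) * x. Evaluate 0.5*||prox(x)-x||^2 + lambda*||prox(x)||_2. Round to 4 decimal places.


Step 1: Compute ||x||.
||x|| = 5.1246
Step 2: Compute scaling factor.
scale = max(0, 1 - 0.99/5.1246) = 0.8068
Step 3: prox(x) = [3.2847, 0.2897, -1.1324, 2.2225]
||prox(x)|| = 4.1346
Step 4: Proximal objective.
0.5*||prox-x||^2 = 0.4901
lambda*||prox|| = 4.0933
Total = 4.5833


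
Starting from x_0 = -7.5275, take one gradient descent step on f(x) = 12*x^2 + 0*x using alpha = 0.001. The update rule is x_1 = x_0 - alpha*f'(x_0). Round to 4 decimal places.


We compute the gradient at x_0 and apply the update.
f'(x) = 24*x + 0
f'(-7.5275) = 24*-7.5275 + 0 = -180.66
x_1 = -7.5275 - 0.001*-180.66 = -7.3468


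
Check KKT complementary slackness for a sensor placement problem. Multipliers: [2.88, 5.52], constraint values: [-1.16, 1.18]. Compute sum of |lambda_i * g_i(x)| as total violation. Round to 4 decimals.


KKT complementary slackness check:
lambda_1 * g_1 = 2.88 * -1.16 = -3.3408
lambda_2 * g_2 = 5.52 * 1.18 = 6.5136
Total violation = 3.3408 + 6.5136 = 9.8544


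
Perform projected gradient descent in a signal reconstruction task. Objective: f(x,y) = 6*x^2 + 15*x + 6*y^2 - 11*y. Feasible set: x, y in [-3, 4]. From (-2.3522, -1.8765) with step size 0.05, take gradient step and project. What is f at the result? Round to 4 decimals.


Step 1: Compute gradient at (-2.3522, -1.8765).
grad_x = 2*6*-2.3522 + 15 = -13.2264
grad_y = 2*6*-1.8765 - 11 = -33.518
Step 2: Gradient step.
x_raw = -2.3522 - 0.05*-13.2264 = -1.6909
y_raw = -1.8765 - 0.05*-33.518 = -0.2006
Step 3: Project onto [-3, 4].
x_proj = clip(-1.6909) = -1.6909
y_proj = clip(-0.2006) = -0.2006
Step 4: Evaluate f.
f(-1.6909, -0.2006) = -5.7607


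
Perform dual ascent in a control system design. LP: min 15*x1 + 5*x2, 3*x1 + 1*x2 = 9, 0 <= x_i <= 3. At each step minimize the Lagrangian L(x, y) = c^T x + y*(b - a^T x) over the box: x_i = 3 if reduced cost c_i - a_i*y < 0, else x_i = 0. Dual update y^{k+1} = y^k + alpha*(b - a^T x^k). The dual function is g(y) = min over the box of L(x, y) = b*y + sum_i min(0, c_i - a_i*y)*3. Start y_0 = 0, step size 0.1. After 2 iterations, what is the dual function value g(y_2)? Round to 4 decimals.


Dual ascent for LP: min 15*x1 + 5*x2, 3*x1 + 1*x2 = 9, 0 <= x_i <= 3
Step 1: y^k = 0.0, reduced costs: (15.0, 5.0)
  x^k = (0.0, 0.0), subgradient = b - a^T x = 9.0
  y^{k+1} = 0.0 + 0.1*9.0 = 0.9
Step 2: y^k = 0.9, reduced costs: (12.3, 4.1)
  x^k = (0.0, 0.0), subgradient = b - a^T x = 9.0
  y^{k+1} = 0.9 + 0.1*9.0 = 1.8
Dual objective at y_2 = 1.8: reduced costs (9.6, 3.2), box minimizer x = (0.0, 0.0)
g(y_2) = b*y + (c1 - a1*y)*x1 + (c2 - a2*y)*x2 = 9*1.8 + 9.6*0.0 + 3.2*0.0 = 16.2 + 0.0 + 0.0 = 16.2


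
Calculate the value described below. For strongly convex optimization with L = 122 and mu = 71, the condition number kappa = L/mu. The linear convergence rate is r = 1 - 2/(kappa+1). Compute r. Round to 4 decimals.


Step 1: Compute the condition number.
kappa = L/mu = 122/71 = 1.7183
Step 2: Compute the convergence rate.
r = 1 - 2/(kappa + 1) = 1 - 2*mu/(L + mu) = (L - mu)/(L + mu) = 51/193 = 0.2642
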